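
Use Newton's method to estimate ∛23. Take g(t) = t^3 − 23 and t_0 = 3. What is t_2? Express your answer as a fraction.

g'(t) = 3t^2.
g(3) = 4, g'(3) = 27, so t_1 = 3 − 4/27 = 77/27.
g(77/27) = 3824/19683, g'(77/27) = 5929/243, so t_2 = (77/27) − (3824/19683)/(5929/243) = 1365775/480249.

1365775/480249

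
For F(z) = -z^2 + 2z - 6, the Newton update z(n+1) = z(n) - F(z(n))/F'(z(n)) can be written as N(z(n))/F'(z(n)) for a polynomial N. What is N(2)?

F'(z) = -2z + 2.
N(z) = z·F'(z) - F(z) = z·(-2z + 2) - (-z^2 + 2z - 6) = -z^2 + 6.
N(2) = 2.

2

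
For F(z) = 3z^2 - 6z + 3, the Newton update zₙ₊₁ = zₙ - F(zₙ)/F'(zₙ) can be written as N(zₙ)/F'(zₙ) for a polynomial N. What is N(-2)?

F'(z) = 6z - 6.
N(z) = z·F'(z) - F(z) = z·(6z - 6) - (3z^2 - 6z + 3) = 3z^2 - 3.
N(-2) = 9.

9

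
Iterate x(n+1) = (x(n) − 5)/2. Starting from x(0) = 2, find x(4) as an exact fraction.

−73/16

x(1) = (2 − 5)/2 = −3/2.
x(2) = ((−3/2) − 5)/2 = −13/4.
x(3) = ((−13/4) − 5)/2 = −33/8.
x(4) = ((−33/8) − 5)/2 = −73/16.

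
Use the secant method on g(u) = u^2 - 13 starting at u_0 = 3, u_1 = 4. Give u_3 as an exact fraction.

191/53

g(3) = -4, g(4) = 3. u_2 = 4 - 3·(4 - 3)/(3 - (-4)) = 25/7.
g(4) = 3, g(25/7) = -12/49. u_3 = (25/7) - (-12/49)·((25/7) - 4)/((-12/49) - 3) = 191/53.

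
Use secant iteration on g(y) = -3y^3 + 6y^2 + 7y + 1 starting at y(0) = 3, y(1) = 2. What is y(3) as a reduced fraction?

742/251

g(3) = -5, g(2) = 15. y(2) = 2 - 15·(2 - 3)/(15 - (-5)) = 11/4.
g(2) = 15, g(11/4) = 207/64. y(3) = (11/4) - (207/64)·((11/4) - 2)/((207/64) - 15) = 742/251.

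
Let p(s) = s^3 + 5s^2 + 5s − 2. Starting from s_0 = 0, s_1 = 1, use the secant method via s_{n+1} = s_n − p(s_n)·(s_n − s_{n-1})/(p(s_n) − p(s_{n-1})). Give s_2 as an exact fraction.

2/11

p(0) = −2, p(1) = 9. s_2 = 1 − 9·(1 − 0)/(9 − (−2)) = 2/11.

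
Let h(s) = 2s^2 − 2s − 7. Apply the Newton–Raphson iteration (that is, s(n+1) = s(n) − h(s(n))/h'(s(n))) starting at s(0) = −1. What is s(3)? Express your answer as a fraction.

−1425/992

h'(s) = 4s − 2.
h(−1) = −3, h'(−1) = −6, so s(1) = (−1) − (−3)/(−6) = −3/2.
h(−3/2) = 1/2, h'(−3/2) = −8, so s(2) = (−3/2) − (1/2)/(−8) = −23/16.
h(−23/16) = 1/128, h'(−23/16) = −31/4, so s(3) = (−23/16) − (1/128)/(−31/4) = −1425/992.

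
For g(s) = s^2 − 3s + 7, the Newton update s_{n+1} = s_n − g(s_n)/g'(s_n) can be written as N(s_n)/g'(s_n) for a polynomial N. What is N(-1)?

g'(s) = 2s − 3.
N(s) = s·g'(s) − g(s) = s·(2s − 3) − (s^2 − 3s + 7) = s^2 − 7.
N(-1) = −6.

−6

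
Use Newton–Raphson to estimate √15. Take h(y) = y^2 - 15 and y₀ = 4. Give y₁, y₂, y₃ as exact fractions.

h'(y) = 2y.
h(4) = 1, h'(4) = 8, so y₁ = 4 - 1/8 = 31/8.
h(31/8) = 1/64, h'(31/8) = 31/4, so y₂ = (31/8) - (1/64)/(31/4) = 1921/496.
h(1921/496) = 1/246016, h'(1921/496) = 1921/248, so y₃ = (1921/496) - (1/246016)/(1921/248) = 7380481/1905632.

y₁ = 31/8, y₂ = 1921/496, y₃ = 7380481/1905632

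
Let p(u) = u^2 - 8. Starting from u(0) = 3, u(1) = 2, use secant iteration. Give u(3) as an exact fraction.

p(3) = 1, p(2) = -4. u(2) = 2 - (-4)·(2 - 3)/((-4) - 1) = 14/5.
p(2) = -4, p(14/5) = -4/25. u(3) = (14/5) - (-4/25)·((14/5) - 2)/((-4/25) - (-4)) = 17/6.

17/6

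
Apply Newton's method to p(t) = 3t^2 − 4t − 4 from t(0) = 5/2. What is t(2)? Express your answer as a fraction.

32587/16280

p'(t) = 6t − 4.
p(5/2) = 19/4, p'(5/2) = 11, so t(1) = (5/2) − (19/4)/11 = 91/44.
p(91/44) = 1083/1936, p'(91/44) = 185/22, so t(2) = (91/44) − (1083/1936)/(185/22) = 32587/16280.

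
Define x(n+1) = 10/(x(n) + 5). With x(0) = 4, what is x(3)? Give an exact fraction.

110/73

x(1) = 10/(4 + 5) = 10/9.
x(2) = 10/(10/9 + 5) = 18/11.
x(3) = 10/(18/11 + 5) = 110/73.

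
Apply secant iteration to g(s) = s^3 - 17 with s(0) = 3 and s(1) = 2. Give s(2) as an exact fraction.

g(3) = 10, g(2) = -9. s(2) = 2 - (-9)·(2 - 3)/((-9) - 10) = 47/19.

47/19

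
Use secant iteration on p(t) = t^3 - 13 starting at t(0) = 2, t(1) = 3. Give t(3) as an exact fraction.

p(2) = -5, p(3) = 14. t(2) = 3 - 14·(3 - 2)/(14 - (-5)) = 43/19.
p(3) = 14, p(43/19) = -9660/6859. t(3) = (43/19) - (-9660/6859)·((43/19) - 3)/((-9660/6859) - 14) = 17593/7549.

17593/7549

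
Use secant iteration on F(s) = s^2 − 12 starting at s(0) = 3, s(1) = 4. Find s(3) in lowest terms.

45/13

F(3) = −3, F(4) = 4. s(2) = 4 − 4·(4 − 3)/(4 − (−3)) = 24/7.
F(4) = 4, F(24/7) = −12/49. s(3) = (24/7) − (−12/49)·((24/7) − 4)/((−12/49) − 4) = 45/13.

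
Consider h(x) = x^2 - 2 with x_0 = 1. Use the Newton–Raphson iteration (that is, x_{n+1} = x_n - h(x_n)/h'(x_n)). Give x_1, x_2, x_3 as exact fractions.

h'(x) = 2x.
h(1) = -1, h'(1) = 2, so x_1 = 1 - (-1)/2 = 3/2.
h(3/2) = 1/4, h'(3/2) = 3, so x_2 = (3/2) - (1/4)/3 = 17/12.
h(17/12) = 1/144, h'(17/12) = 17/6, so x_3 = (17/12) - (1/144)/(17/6) = 577/408.

x_1 = 3/2, x_2 = 17/12, x_3 = 577/408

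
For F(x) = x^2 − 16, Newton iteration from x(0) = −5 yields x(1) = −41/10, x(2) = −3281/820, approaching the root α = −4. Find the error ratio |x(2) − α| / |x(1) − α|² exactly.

5/41

x(1) − α = −41/10 − (−4) = −41/10 + 4 = −1/10, so |x(1) − α| = 1/10.
x(2) − α = −3281/820 − (−4) = −3281/820 + 4 = −1/820, so |x(2) − α| = 1/820.
|x(1) − α|² = 1/100.
Ratio = (1/820) / (1/100) = 5/41.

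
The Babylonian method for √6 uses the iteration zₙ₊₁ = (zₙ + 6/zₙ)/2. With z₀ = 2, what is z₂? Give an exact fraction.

z₁ = (2 + 6/2)/2 = 5/2.
z₂ = (5/2 + 6/(5/2))/2 = 49/20.

49/20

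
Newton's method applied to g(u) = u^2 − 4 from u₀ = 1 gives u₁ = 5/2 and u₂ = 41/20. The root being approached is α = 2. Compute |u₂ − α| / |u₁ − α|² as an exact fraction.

1/5

u₁ − α = 5/2 − 2 = 1/2, so |u₁ − α| = 1/2.
u₂ − α = 41/20 − 2 = 1/20, so |u₂ − α| = 1/20.
|u₁ − α|² = 1/4.
Ratio = (1/20) / (1/4) = 1/5.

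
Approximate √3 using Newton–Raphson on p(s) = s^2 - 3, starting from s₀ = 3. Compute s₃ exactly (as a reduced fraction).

97/56

p'(s) = 2s.
p(3) = 6, p'(3) = 6, so s₁ = 3 - 6/6 = 2.
p(2) = 1, p'(2) = 4, so s₂ = 2 - 1/4 = 7/4.
p(7/4) = 1/16, p'(7/4) = 7/2, so s₃ = (7/4) - (1/16)/(7/2) = 97/56.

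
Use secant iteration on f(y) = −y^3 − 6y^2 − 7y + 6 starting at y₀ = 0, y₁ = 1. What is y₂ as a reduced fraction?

3/7

f(0) = 6, f(1) = −8. y₂ = 1 − (−8)·(1 − 0)/((−8) − 6) = 3/7.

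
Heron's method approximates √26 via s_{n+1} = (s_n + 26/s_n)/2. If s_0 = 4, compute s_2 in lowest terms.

s_1 = (4 + 26/4)/2 = 21/4.
s_2 = (21/4 + 26/(21/4))/2 = 857/168.

857/168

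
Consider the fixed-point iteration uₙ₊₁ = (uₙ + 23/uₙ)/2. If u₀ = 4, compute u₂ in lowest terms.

2993/624

u₁ = (4 + 23/4)/2 = 39/8.
u₂ = (39/8 + 23/(39/8))/2 = 2993/624.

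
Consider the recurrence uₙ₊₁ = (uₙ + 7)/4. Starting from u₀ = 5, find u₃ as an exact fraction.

u₁ = (5 + 7)/4 = 3.
u₂ = (3 + 7)/4 = 5/2.
u₃ = ((5/2) + 7)/4 = 19/8.

19/8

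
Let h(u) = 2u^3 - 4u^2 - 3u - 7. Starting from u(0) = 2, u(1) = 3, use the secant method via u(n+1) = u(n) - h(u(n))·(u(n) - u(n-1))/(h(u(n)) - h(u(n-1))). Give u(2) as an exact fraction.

h(2) = -13, h(3) = 2. u(2) = 3 - 2·(3 - 2)/(2 - (-13)) = 43/15.

43/15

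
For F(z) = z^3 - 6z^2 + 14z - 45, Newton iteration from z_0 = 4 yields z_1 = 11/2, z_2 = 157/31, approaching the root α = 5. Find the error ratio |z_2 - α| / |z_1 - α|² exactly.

z_1 - α = 11/2 - 5 = 1/2, so |z_1 - α| = 1/2.
z_2 - α = 157/31 - 5 = 2/31, so |z_2 - α| = 2/31.
|z_1 - α|² = 1/4.
Ratio = (2/31) / (1/4) = 8/31.

8/31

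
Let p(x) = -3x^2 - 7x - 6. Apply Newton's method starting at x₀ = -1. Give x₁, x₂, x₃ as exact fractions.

p'(x) = -6x - 7.
p(-1) = -2, p'(-1) = -1, so x₁ = (-1) - (-2)/(-1) = -3.
p(-3) = -12, p'(-3) = 11, so x₂ = (-3) - (-12)/11 = -21/11.
p(-21/11) = -432/121, p'(-21/11) = 49/11, so x₃ = (-21/11) - (-432/121)/(49/11) = -597/539.

x₁ = -3, x₂ = -21/11, x₃ = -597/539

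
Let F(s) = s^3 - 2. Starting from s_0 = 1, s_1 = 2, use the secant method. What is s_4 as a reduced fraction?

989312/782041

F(1) = -1, F(2) = 6. s_2 = 2 - 6·(2 - 1)/(6 - (-1)) = 8/7.
F(2) = 6, F(8/7) = -174/343. s_3 = (8/7) - (-174/343)·((8/7) - 2)/((-174/343) - 6) = 75/62.
F(8/7) = -174/343, F(75/62) = -54781/238328. s_4 = (75/62) - (-54781/238328)·((75/62) - (8/7))/((-54781/238328) - (-174/343)) = 989312/782041.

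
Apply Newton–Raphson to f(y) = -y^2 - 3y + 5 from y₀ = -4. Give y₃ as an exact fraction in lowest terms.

f'(y) = -2y - 3.
f(-4) = 1, f'(-4) = 5, so y₁ = (-4) - 1/5 = -21/5.
f(-21/5) = -1/25, f'(-21/5) = 27/5, so y₂ = (-21/5) - (-1/25)/(27/5) = -566/135.
f(-566/135) = -1/18225, f'(-566/135) = 727/135, so y₃ = (-566/135) - (-1/18225)/(727/135) = -411481/98145.

-411481/98145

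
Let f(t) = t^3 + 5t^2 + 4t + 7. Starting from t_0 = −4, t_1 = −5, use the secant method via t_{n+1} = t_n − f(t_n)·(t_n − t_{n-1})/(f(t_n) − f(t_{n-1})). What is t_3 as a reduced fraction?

−40645/9169

f(−4) = 7, f(−5) = −13. t_2 = (−5) − (−13)·((−5) − (−4))/((−13) − 7) = −87/20.
f(−5) = −13, f(−87/20) = 15197/8000. t_3 = (−87/20) − (15197/8000)·((−87/20) − (−5))/((15197/8000) − (−13)) = −40645/9169.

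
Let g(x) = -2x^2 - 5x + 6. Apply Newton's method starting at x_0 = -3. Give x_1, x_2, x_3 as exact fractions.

x_1 = -24/7, x_2 = -1446/427, x_3 = -5275806/1558123

g'(x) = -4x - 5.
g(-3) = 3, g'(-3) = 7, so x_1 = (-3) - 3/7 = -24/7.
g(-24/7) = -18/49, g'(-24/7) = 61/7, so x_2 = (-24/7) - (-18/49)/(61/7) = -1446/427.
g(-1446/427) = -648/182329, g'(-1446/427) = 3649/427, so x_3 = (-1446/427) - (-648/182329)/(3649/427) = -5275806/1558123.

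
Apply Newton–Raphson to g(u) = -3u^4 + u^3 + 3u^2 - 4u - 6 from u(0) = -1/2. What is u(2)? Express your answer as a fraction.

-3889/4256

g'(u) = -12u^3 + 3u^2 + 6u - 4.
g(-1/2) = -57/16, g'(-1/2) = -19/4, so u(1) = (-1/2) - (-57/16)/(-19/4) = -5/4.
g(-5/4) = -1431/256, g'(-5/4) = 133/8, so u(2) = (-5/4) - (-1431/256)/(133/8) = -3889/4256.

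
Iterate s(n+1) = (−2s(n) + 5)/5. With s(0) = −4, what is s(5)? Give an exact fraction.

2383/3125

s(1) = (−2·(−4) + 5)/5 = 13/5.
s(2) = (−2·(13/5) + 5)/5 = −1/25.
s(3) = (−2·(−1/25) + 5)/5 = 127/125.
s(4) = (−2·(127/125) + 5)/5 = 371/625.
s(5) = (−2·(371/625) + 5)/5 = 2383/3125.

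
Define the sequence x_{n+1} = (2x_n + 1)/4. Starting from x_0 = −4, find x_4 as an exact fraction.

x_1 = (2·(−4) + 1)/4 = −7/4.
x_2 = (2·(−7/4) + 1)/4 = −5/8.
x_3 = (2·(−5/8) + 1)/4 = −1/16.
x_4 = (2·(−1/16) + 1)/4 = 7/32.

7/32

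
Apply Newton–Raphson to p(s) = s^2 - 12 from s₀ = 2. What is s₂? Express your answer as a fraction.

7/2

p'(s) = 2s.
p(2) = -8, p'(2) = 4, so s₁ = 2 - (-8)/4 = 4.
p(4) = 4, p'(4) = 8, so s₂ = 4 - 4/8 = 7/2.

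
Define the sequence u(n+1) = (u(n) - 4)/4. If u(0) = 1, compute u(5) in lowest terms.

u(1) = (1 - 4)/4 = -3/4.
u(2) = ((-3/4) - 4)/4 = -19/16.
u(3) = ((-19/16) - 4)/4 = -83/64.
u(4) = ((-83/64) - 4)/4 = -339/256.
u(5) = ((-339/256) - 4)/4 = -1363/1024.

-1363/1024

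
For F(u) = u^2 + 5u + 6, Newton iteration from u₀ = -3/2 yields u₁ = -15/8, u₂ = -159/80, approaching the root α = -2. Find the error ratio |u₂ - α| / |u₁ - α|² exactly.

4/5

u₁ - α = -15/8 - (-2) = -15/8 + 2 = 1/8, so |u₁ - α| = 1/8.
u₂ - α = -159/80 - (-2) = -159/80 + 2 = 1/80, so |u₂ - α| = 1/80.
|u₁ - α|² = 1/64.
Ratio = (1/80) / (1/64) = 4/5.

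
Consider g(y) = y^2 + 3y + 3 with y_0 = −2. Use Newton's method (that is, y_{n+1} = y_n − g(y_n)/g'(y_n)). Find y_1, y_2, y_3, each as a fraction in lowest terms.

g'(y) = 2y + 3.
g(−2) = 1, g'(−2) = −1, so y_1 = (−2) − 1/(−1) = −1.
g(−1) = 1, g'(−1) = 1, so y_2 = (−1) − 1/1 = −2.
g(−2) = 1, g'(−2) = −1, so y_3 = (−2) − 1/(−1) = −1.

y_1 = −1, y_2 = −2, y_3 = −1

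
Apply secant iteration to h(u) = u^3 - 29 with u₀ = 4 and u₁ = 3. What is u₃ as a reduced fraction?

115637/37633

h(4) = 35, h(3) = -2. u₂ = 3 - (-2)·(3 - 4)/((-2) - 35) = 113/37.
h(3) = -2, h(113/37) = -26040/50653. u₃ = (113/37) - (-26040/50653)·((113/37) - 3)/((-26040/50653) - (-2)) = 115637/37633.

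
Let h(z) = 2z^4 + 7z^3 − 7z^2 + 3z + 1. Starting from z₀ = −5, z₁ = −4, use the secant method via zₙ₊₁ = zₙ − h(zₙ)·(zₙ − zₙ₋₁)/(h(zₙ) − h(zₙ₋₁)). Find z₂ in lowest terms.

h(−5) = 186, h(−4) = −59. z₂ = (−4) − (−59)·((−4) − (−5))/((−59) − 186) = −1039/245.

−1039/245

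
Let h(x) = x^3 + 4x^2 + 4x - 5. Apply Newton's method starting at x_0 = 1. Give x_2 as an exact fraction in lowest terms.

26797/38745

h'(x) = 3x^2 + 8x + 4.
h(1) = 4, h'(1) = 15, so x_1 = 1 - 4/15 = 11/15.
h(11/15) = 1616/3375, h'(11/15) = 287/25, so x_2 = (11/15) - (1616/3375)/(287/25) = 26797/38745.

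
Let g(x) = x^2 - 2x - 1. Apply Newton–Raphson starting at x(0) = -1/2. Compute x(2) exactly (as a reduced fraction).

-169/408

g'(x) = 2x - 2.
g(-1/2) = 1/4, g'(-1/2) = -3, so x(1) = (-1/2) - (1/4)/(-3) = -5/12.
g(-5/12) = 1/144, g'(-5/12) = -17/6, so x(2) = (-5/12) - (1/144)/(-17/6) = -169/408.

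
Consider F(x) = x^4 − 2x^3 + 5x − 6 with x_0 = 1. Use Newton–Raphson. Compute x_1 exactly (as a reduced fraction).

F'(x) = 4x^3 − 6x^2 + 5.
F(1) = −2, F'(1) = 3, so x_1 = 1 − (−2)/3 = 5/3.

5/3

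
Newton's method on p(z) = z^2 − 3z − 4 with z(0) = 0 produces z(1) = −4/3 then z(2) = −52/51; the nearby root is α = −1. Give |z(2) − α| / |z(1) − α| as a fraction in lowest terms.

1/17

z(1) − α = −4/3 − (−1) = −4/3 + 1 = −1/3, so |z(1) − α| = 1/3.
z(2) − α = −52/51 − (−1) = −52/51 + 1 = −1/51, so |z(2) − α| = 1/51.
Ratio = (1/51) / (1/3) = 1/17.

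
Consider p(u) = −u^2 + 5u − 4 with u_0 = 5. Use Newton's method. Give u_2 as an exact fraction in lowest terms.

p'(u) = −2u + 5.
p(5) = −4, p'(5) = −5, so u_1 = 5 − (−4)/(−5) = 21/5.
p(21/5) = −16/25, p'(21/5) = −17/5, so u_2 = (21/5) − (−16/25)/(−17/5) = 341/85.

341/85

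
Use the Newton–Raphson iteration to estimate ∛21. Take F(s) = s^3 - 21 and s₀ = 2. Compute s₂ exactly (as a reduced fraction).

F'(s) = 3s^2.
F(2) = -13, F'(2) = 12, so s₁ = 2 - (-13)/12 = 37/12.
F(37/12) = 14365/1728, F'(37/12) = 1369/48, so s₂ = (37/12) - (14365/1728)/(1369/48) = 68797/24642.

68797/24642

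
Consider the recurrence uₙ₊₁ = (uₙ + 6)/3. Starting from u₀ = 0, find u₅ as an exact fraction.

u₁ = (0 + 6)/3 = 2.
u₂ = (2 + 6)/3 = 8/3.
u₃ = ((8/3) + 6)/3 = 26/9.
u₄ = ((26/9) + 6)/3 = 80/27.
u₅ = ((80/27) + 6)/3 = 242/81.

242/81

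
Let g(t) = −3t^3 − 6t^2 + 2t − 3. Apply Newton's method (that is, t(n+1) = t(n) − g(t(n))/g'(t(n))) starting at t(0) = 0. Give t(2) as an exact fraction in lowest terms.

g'(t) = −9t^2 − 12t + 2.
g(0) = −3, g'(0) = 2, so t(1) = 0 − (−3)/2 = 3/2.
g(3/2) = −189/8, g'(3/2) = −145/4, so t(2) = (3/2) − (−189/8)/(−145/4) = 123/145.

123/145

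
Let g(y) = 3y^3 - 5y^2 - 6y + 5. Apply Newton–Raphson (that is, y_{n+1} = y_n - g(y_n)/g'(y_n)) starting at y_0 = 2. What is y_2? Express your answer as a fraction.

g'(y) = 9y^2 - 10y - 6.
g(2) = -3, g'(2) = 10, so y_1 = 2 - (-3)/10 = 23/10.
g(23/10) = 1251/1000, g'(23/10) = 1861/100, so y_2 = (23/10) - (1251/1000)/(1861/100) = 20776/9305.

20776/9305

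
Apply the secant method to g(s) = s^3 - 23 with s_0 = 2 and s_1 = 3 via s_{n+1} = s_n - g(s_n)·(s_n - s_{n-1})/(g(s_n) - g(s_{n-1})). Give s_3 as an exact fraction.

g(2) = -15, g(3) = 4. s_2 = 3 - 4·(3 - 2)/(4 - (-15)) = 53/19.
g(3) = 4, g(53/19) = -8880/6859. s_3 = (53/19) - (-8880/6859)·((53/19) - 3)/((-8880/6859) - 4) = 25793/9079.

25793/9079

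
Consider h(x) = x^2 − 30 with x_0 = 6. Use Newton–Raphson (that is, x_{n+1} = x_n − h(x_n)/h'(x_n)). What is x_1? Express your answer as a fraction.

h'(x) = 2x.
h(6) = 6, h'(6) = 12, so x_1 = 6 − 6/12 = 11/2.

11/2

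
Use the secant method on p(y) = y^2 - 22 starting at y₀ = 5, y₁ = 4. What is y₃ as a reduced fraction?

61/13

p(5) = 3, p(4) = -6. y₂ = 4 - (-6)·(4 - 5)/((-6) - 3) = 14/3.
p(4) = -6, p(14/3) = -2/9. y₃ = (14/3) - (-2/9)·((14/3) - 4)/((-2/9) - (-6)) = 61/13.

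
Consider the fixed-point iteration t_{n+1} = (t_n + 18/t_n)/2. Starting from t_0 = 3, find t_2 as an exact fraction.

t_1 = (3 + 18/3)/2 = 9/2.
t_2 = (9/2 + 18/(9/2))/2 = 17/4.

17/4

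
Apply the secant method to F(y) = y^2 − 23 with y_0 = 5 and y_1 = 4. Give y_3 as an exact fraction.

F(5) = 2, F(4) = −7. y_2 = 4 − (−7)·(4 − 5)/((−7) − 2) = 43/9.
F(4) = −7, F(43/9) = −14/81. y_3 = (43/9) − (−14/81)·((43/9) − 4)/((−14/81) − (−7)) = 379/79.

379/79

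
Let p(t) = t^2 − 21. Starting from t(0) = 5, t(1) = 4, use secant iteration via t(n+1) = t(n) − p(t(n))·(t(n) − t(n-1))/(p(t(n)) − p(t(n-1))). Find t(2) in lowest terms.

p(5) = 4, p(4) = −5. t(2) = 4 − (−5)·(4 − 5)/((−5) − 4) = 41/9.

41/9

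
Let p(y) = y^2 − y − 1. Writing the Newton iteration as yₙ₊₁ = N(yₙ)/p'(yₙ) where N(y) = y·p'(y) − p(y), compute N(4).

17

p'(y) = 2y − 1.
N(y) = y·p'(y) − p(y) = y·(2y − 1) − (y^2 − y − 1) = y^2 + 1.
N(4) = 17.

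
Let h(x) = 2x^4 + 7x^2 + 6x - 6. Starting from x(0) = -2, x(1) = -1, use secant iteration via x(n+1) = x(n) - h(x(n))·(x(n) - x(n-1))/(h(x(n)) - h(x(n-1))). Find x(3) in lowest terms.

h(-2) = 42, h(-1) = -3. x(2) = (-1) - (-3)·((-1) - (-2))/((-3) - 42) = -16/15.
h(-1) = -3, h(-16/15) = -93478/50625. x(3) = (-16/15) - (-93478/50625)·((-16/15) - (-1))/((-93478/50625) - (-3)) = -68522/58397.

-68522/58397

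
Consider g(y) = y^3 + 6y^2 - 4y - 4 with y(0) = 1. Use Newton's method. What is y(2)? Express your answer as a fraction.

g'(y) = 3y^2 + 12y - 4.
g(1) = -1, g'(1) = 11, so y(1) = 1 - (-1)/11 = 12/11.
g(12/11) = 100/1331, g'(12/11) = 1532/121, so y(2) = (12/11) - (100/1331)/(1532/121) = 4571/4213.

4571/4213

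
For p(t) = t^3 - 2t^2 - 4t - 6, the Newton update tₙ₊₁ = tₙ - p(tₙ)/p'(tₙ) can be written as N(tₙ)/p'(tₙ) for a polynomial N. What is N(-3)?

p'(t) = 3t^2 - 4t - 4.
N(t) = t·p'(t) - p(t) = t·(3t^2 - 4t - 4) - (t^3 - 2t^2 - 4t - 6) = 2t^3 - 2t^2 + 6.
N(-3) = -66.

-66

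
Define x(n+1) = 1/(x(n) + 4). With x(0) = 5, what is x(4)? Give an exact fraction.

157/665

x(1) = 1/(5 + 4) = 1/9.
x(2) = 1/(1/9 + 4) = 9/37.
x(3) = 1/(9/37 + 4) = 37/157.
x(4) = 1/(37/157 + 4) = 157/665.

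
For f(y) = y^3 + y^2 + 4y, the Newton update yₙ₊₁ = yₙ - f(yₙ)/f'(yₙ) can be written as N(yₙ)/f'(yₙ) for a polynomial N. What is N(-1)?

f'(y) = 3y^2 + 2y + 4.
N(y) = y·f'(y) - f(y) = y·(3y^2 + 2y + 4) - (y^3 + y^2 + 4y) = 2y^3 + y^2.
N(-1) = -1.

-1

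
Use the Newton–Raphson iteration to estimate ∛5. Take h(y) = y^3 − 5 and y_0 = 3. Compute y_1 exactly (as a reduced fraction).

59/27

h'(y) = 3y^2.
h(3) = 22, h'(3) = 27, so y_1 = 3 − 22/27 = 59/27.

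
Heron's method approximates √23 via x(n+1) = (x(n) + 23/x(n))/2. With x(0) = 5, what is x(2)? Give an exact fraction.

1151/240

x(1) = (5 + 23/5)/2 = 24/5.
x(2) = (24/5 + 23/(24/5))/2 = 1151/240.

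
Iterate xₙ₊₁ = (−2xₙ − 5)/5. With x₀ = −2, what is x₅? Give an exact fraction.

x₁ = (−2·(−2) − 5)/5 = −1/5.
x₂ = (−2·(−1/5) − 5)/5 = −23/25.
x₃ = (−2·(−23/25) − 5)/5 = −79/125.
x₄ = (−2·(−79/125) − 5)/5 = −467/625.
x₅ = (−2·(−467/625) − 5)/5 = −2191/3125.

−2191/3125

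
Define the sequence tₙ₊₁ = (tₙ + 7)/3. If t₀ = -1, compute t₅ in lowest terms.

t₁ = ((-1) + 7)/3 = 2.
t₂ = (2 + 7)/3 = 3.
t₃ = (3 + 7)/3 = 10/3.
t₄ = ((10/3) + 7)/3 = 31/9.
t₅ = ((31/9) + 7)/3 = 94/27.

94/27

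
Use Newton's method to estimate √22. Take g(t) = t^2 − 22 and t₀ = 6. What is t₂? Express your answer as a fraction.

1633/348

g'(t) = 2t.
g(6) = 14, g'(6) = 12, so t₁ = 6 − 14/12 = 29/6.
g(29/6) = 49/36, g'(29/6) = 29/3, so t₂ = (29/6) − (49/36)/(29/3) = 1633/348.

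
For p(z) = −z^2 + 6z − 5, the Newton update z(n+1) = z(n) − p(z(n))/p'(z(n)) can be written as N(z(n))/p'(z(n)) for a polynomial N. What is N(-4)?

−11

p'(z) = −2z + 6.
N(z) = z·p'(z) − p(z) = z·(−2z + 6) − (−z^2 + 6z − 5) = −z^2 + 5.
N(-4) = −11.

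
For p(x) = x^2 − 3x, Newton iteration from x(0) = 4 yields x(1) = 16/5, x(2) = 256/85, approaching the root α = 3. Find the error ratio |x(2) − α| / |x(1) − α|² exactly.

5/17

x(1) − α = 16/5 − 3 = 1/5, so |x(1) − α| = 1/5.
x(2) − α = 256/85 − 3 = 1/85, so |x(2) − α| = 1/85.
|x(1) − α|² = 1/25.
Ratio = (1/85) / (1/25) = 5/17.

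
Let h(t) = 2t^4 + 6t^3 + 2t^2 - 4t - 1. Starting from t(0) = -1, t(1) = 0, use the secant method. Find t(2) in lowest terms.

h(-1) = 1, h(0) = -1. t(2) = 0 - (-1)·(0 - (-1))/((-1) - 1) = -1/2.

-1/2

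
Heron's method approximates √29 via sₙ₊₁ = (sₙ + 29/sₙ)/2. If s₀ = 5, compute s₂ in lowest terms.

s₁ = (5 + 29/5)/2 = 27/5.
s₂ = (27/5 + 29/(27/5))/2 = 727/135.

727/135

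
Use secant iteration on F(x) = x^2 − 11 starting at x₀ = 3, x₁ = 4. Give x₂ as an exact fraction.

23/7

F(3) = −2, F(4) = 5. x₂ = 4 − 5·(4 − 3)/(5 − (−2)) = 23/7.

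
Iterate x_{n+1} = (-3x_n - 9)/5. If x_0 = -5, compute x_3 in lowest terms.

x_1 = (-3·(-5) - 9)/5 = 6/5.
x_2 = (-3·(6/5) - 9)/5 = -63/25.
x_3 = (-3·(-63/25) - 9)/5 = -36/125.

-36/125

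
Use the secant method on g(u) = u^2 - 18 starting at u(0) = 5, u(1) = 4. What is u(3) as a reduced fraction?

157/37

g(5) = 7, g(4) = -2. u(2) = 4 - (-2)·(4 - 5)/((-2) - 7) = 38/9.
g(4) = -2, g(38/9) = -14/81. u(3) = (38/9) - (-14/81)·((38/9) - 4)/((-14/81) - (-2)) = 157/37.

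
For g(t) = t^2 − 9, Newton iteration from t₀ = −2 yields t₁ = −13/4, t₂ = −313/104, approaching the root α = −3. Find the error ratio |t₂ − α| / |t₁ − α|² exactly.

t₁ − α = −13/4 − (−3) = −13/4 + 3 = −1/4, so |t₁ − α| = 1/4.
t₂ − α = −313/104 − (−3) = −313/104 + 3 = −1/104, so |t₂ − α| = 1/104.
|t₁ − α|² = 1/16.
Ratio = (1/104) / (1/16) = 2/13.

2/13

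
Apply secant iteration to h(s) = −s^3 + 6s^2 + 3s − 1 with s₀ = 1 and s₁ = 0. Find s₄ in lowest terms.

h(1) = 7, h(0) = −1. s₂ = 0 − (−1)·(0 − 1)/((−1) − 7) = 1/8.
h(0) = −1, h(1/8) = −273/512. s₃ = (1/8) − (−273/512)·((1/8) − 0)/((−273/512) − (−1)) = 64/239.
h(1/8) = −273/512, h(64/239) = 2926833/13651919. s₄ = (64/239) − (2926833/13651919)·((64/239) − (1/8))/((2926833/13651919) − (−273/512)) = 1447296/6380357.

1447296/6380357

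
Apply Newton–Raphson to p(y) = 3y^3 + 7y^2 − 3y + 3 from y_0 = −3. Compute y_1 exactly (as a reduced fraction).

−17/6

p'(y) = 9y^2 + 14y − 3.
p(−3) = −6, p'(−3) = 36, so y_1 = (−3) − (−6)/36 = −17/6.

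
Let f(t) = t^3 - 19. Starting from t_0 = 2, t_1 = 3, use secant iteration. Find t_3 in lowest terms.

f(2) = -11, f(3) = 8. t_2 = 3 - 8·(3 - 2)/(8 - (-11)) = 49/19.
f(3) = 8, f(49/19) = -12672/6859. t_3 = (49/19) - (-12672/6859)·((49/19) - 3)/((-12672/6859) - 8) = 22441/8443.

22441/8443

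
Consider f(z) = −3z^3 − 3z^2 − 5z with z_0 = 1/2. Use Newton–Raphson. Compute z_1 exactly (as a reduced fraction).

6/41

f'(z) = −9z^2 − 6z − 5.
f(1/2) = −29/8, f'(1/2) = −41/4, so z_1 = (1/2) − (−29/8)/(−41/4) = 6/41.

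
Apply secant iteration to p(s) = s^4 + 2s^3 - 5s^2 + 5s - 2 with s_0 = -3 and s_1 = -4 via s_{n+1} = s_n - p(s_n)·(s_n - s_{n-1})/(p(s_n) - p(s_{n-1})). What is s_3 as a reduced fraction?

p(-3) = -35, p(-4) = 26. s_2 = (-4) - 26·((-4) - (-3))/(26 - (-35)) = -218/61.
p(-4) = 26, p(-218/61) = -164702720/13845841. s_3 = (-218/61) - (-164702720/13845841)·((-218/61) - (-4))/((-164702720/13845841) - 26) = -74820738/20180561.

-74820738/20180561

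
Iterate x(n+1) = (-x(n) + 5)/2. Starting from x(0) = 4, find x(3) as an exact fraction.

x(1) = (-4 + 5)/2 = 1/2.
x(2) = (-(1/2) + 5)/2 = 9/4.
x(3) = (-(9/4) + 5)/2 = 11/8.

11/8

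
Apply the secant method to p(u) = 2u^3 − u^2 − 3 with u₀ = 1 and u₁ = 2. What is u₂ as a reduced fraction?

13/11

p(1) = −2, p(2) = 9. u₂ = 2 − 9·(2 − 1)/(9 − (−2)) = 13/11.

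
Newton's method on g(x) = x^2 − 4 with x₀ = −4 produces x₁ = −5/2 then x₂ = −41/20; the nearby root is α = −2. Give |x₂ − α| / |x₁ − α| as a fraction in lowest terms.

1/10

x₁ − α = −5/2 − (−2) = −5/2 + 2 = −1/2, so |x₁ − α| = 1/2.
x₂ − α = −41/20 − (−2) = −41/20 + 2 = −1/20, so |x₂ − α| = 1/20.
Ratio = (1/20) / (1/2) = 1/10.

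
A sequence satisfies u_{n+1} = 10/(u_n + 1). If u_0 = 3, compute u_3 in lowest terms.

70/27

u_1 = 10/(3 + 1) = 5/2.
u_2 = 10/(5/2 + 1) = 20/7.
u_3 = 10/(20/7 + 1) = 70/27.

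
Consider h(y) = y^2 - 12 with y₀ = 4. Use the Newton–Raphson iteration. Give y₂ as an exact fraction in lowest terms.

h'(y) = 2y.
h(4) = 4, h'(4) = 8, so y₁ = 4 - 4/8 = 7/2.
h(7/2) = 1/4, h'(7/2) = 7, so y₂ = (7/2) - (1/4)/7 = 97/28.

97/28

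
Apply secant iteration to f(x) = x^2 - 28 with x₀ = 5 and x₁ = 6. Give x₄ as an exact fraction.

f(5) = -3, f(6) = 8. x₂ = 6 - 8·(6 - 5)/(8 - (-3)) = 58/11.
f(6) = 8, f(58/11) = -24/121. x₃ = (58/11) - (-24/121)·((58/11) - 6)/((-24/121) - 8) = 164/31.
f(58/11) = -24/121, f(164/31) = -12/961. x₄ = (164/31) - (-12/961)·((164/31) - (58/11))/((-12/961) - (-24/121)) = 9530/1801.

9530/1801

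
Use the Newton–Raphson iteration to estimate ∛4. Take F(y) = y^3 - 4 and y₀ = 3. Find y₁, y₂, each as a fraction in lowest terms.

F'(y) = 3y^2.
F(3) = 23, F'(3) = 27, so y₁ = 3 - 23/27 = 58/27.
F(58/27) = 116380/19683, F'(58/27) = 3364/243, so y₂ = (58/27) - (116380/19683)/(3364/243) = 117239/68121.

y₁ = 58/27, y₂ = 117239/68121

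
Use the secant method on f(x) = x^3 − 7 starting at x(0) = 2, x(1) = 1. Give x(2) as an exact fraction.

13/7

f(2) = 1, f(1) = −6. x(2) = 1 − (−6)·(1 − 2)/((−6) − 1) = 13/7.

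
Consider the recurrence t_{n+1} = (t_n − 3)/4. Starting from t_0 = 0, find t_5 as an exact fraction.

t_1 = (0 − 3)/4 = −3/4.
t_2 = ((−3/4) − 3)/4 = −15/16.
t_3 = ((−15/16) − 3)/4 = −63/64.
t_4 = ((−63/64) − 3)/4 = −255/256.
t_5 = ((−255/256) − 3)/4 = −1023/1024.

−1023/1024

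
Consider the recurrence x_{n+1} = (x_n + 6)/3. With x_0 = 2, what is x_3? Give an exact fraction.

x_1 = (2 + 6)/3 = 8/3.
x_2 = ((8/3) + 6)/3 = 26/9.
x_3 = ((26/9) + 6)/3 = 80/27.

80/27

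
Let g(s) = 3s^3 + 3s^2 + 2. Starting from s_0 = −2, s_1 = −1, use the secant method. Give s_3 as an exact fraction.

−73/49

g(−2) = −10, g(−1) = 2. s_2 = (−1) − 2·((−1) − (−2))/(2 − (−10)) = −7/6.
g(−1) = 2, g(−7/6) = 95/72. s_3 = (−7/6) − (95/72)·((−7/6) − (−1))/((95/72) − 2) = −73/49.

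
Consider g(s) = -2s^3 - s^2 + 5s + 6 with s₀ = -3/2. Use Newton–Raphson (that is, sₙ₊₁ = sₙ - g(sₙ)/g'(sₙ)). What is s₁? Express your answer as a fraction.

g'(s) = -6s^2 - 2s + 5.
g(-3/2) = 3, g'(-3/2) = -11/2, so s₁ = (-3/2) - 3/(-11/2) = -21/22.

-21/22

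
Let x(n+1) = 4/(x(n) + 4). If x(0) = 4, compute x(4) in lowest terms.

x(1) = 4/(4 + 4) = 1/2.
x(2) = 4/(1/2 + 4) = 8/9.
x(3) = 4/(8/9 + 4) = 9/11.
x(4) = 4/(9/11 + 4) = 44/53.

44/53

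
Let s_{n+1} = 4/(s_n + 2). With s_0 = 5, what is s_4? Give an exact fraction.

32/25

s_1 = 4/(5 + 2) = 4/7.
s_2 = 4/(4/7 + 2) = 14/9.
s_3 = 4/(14/9 + 2) = 9/8.
s_4 = 4/(9/8 + 2) = 32/25.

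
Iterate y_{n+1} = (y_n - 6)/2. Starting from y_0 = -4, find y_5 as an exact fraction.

y_1 = ((-4) - 6)/2 = -5.
y_2 = ((-5) - 6)/2 = -11/2.
y_3 = ((-11/2) - 6)/2 = -23/4.
y_4 = ((-23/4) - 6)/2 = -47/8.
y_5 = ((-47/8) - 6)/2 = -95/16.

-95/16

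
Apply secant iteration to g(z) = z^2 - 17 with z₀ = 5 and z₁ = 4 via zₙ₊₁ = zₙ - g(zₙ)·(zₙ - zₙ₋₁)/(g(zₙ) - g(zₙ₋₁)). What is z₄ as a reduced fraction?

11153/2705

g(5) = 8, g(4) = -1. z₂ = 4 - (-1)·(4 - 5)/((-1) - 8) = 37/9.
g(4) = -1, g(37/9) = -8/81. z₃ = (37/9) - (-8/81)·((37/9) - 4)/((-8/81) - (-1)) = 301/73.
g(37/9) = -8/81, g(301/73) = 8/5329. z₄ = (301/73) - (8/5329)·((301/73) - (37/9))/((8/5329) - (-8/81)) = 11153/2705.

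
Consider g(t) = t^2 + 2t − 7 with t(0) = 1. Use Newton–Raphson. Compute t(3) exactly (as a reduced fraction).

373/204

g'(t) = 2t + 2.
g(1) = −4, g'(1) = 4, so t(1) = 1 − (−4)/4 = 2.
g(2) = 1, g'(2) = 6, so t(2) = 2 − 1/6 = 11/6.
g(11/6) = 1/36, g'(11/6) = 17/3, so t(3) = (11/6) − (1/36)/(17/3) = 373/204.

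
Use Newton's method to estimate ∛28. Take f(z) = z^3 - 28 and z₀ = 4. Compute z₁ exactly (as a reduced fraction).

f'(z) = 3z^2.
f(4) = 36, f'(4) = 48, so z₁ = 4 - 36/48 = 13/4.

13/4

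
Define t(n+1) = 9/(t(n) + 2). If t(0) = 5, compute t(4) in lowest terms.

t(1) = 9/(5 + 2) = 9/7.
t(2) = 9/(9/7 + 2) = 63/23.
t(3) = 9/(63/23 + 2) = 207/109.
t(4) = 9/(207/109 + 2) = 981/425.

981/425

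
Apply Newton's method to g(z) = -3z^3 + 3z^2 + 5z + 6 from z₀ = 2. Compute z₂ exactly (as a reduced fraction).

385134/176377

g'(z) = -9z^2 + 6z + 5.
g(2) = 4, g'(2) = -19, so z₁ = 2 - 4/(-19) = 42/19.
g(42/19) = -4752/6859, g'(42/19) = -9283/361, so z₂ = (42/19) - (-4752/6859)/(-9283/361) = 385134/176377.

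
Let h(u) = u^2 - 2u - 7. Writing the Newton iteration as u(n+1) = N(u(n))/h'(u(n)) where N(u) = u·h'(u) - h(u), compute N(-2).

h'(u) = 2u - 2.
N(u) = u·h'(u) - h(u) = u·(2u - 2) - (u^2 - 2u - 7) = u^2 + 7.
N(-2) = 11.

11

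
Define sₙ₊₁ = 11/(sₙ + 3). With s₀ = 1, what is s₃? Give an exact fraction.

s₁ = 11/(1 + 3) = 11/4.
s₂ = 11/(11/4 + 3) = 44/23.
s₃ = 11/(44/23 + 3) = 253/113.

253/113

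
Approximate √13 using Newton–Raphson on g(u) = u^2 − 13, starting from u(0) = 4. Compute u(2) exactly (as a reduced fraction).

1673/464

g'(u) = 2u.
g(4) = 3, g'(4) = 8, so u(1) = 4 − 3/8 = 29/8.
g(29/8) = 9/64, g'(29/8) = 29/4, so u(2) = (29/8) − (9/64)/(29/4) = 1673/464.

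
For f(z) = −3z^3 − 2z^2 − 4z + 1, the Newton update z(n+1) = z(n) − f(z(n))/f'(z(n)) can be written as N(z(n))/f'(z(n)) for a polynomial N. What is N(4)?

−417

f'(z) = −9z^2 − 4z − 4.
N(z) = z·f'(z) − f(z) = z·(−9z^2 − 4z − 4) − (−3z^3 − 2z^2 − 4z + 1) = −6z^3 − 2z^2 − 1.
N(4) = −417.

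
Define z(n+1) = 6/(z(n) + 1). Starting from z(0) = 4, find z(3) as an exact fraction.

66/41

z(1) = 6/(4 + 1) = 6/5.
z(2) = 6/(6/5 + 1) = 30/11.
z(3) = 6/(30/11 + 1) = 66/41.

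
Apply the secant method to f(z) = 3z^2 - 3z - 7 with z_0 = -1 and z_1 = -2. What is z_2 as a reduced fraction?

f(-1) = -1, f(-2) = 11. z_2 = (-2) - 11·((-2) - (-1))/(11 - (-1)) = -13/12.

-13/12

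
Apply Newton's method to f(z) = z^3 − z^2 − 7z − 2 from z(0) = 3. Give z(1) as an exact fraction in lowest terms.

47/14

f'(z) = 3z^2 − 2z − 7.
f(3) = −5, f'(3) = 14, so z(1) = 3 − (−5)/14 = 47/14.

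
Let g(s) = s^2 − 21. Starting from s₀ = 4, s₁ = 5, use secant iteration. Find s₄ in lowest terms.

g(4) = −5, g(5) = 4. s₂ = 5 − 4·(5 − 4)/(4 − (−5)) = 41/9.
g(5) = 4, g(41/9) = −20/81. s₃ = (41/9) − (−20/81)·((41/9) − 5)/((−20/81) − 4) = 197/43.
g(41/9) = −20/81, g(197/43) = −20/1849. s₄ = (197/43) − (−20/1849)·((197/43) − (41/9))/((−20/1849) − (−20/81)) = 4051/884.

4051/884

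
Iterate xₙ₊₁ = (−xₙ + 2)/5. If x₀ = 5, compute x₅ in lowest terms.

1037/3125

x₁ = (−5 + 2)/5 = −3/5.
x₂ = (−(−3/5) + 2)/5 = 13/25.
x₃ = (−(13/25) + 2)/5 = 37/125.
x₄ = (−(37/125) + 2)/5 = 213/625.
x₅ = (−(213/625) + 2)/5 = 1037/3125.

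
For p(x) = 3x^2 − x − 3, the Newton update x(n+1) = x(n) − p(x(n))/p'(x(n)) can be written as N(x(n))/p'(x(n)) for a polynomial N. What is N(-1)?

p'(x) = 6x − 1.
N(x) = x·p'(x) − p(x) = x·(6x − 1) − (3x^2 − x − 3) = 3x^2 + 3.
N(-1) = 6.

6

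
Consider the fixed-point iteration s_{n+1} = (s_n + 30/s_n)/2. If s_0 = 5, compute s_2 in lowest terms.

s_1 = (5 + 30/5)/2 = 11/2.
s_2 = (11/2 + 30/(11/2))/2 = 241/44.

241/44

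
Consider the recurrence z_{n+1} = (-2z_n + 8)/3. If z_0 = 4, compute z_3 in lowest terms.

z_1 = (-2·4 + 8)/3 = 0.
z_2 = (-2·0 + 8)/3 = 8/3.
z_3 = (-2·(8/3) + 8)/3 = 8/9.

8/9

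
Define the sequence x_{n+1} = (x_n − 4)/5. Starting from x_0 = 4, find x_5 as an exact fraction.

x_1 = (4 − 4)/5 = 0.
x_2 = (0 − 4)/5 = −4/5.
x_3 = ((−4/5) − 4)/5 = −24/25.
x_4 = ((−24/25) − 4)/5 = −124/125.
x_5 = ((−124/125) − 4)/5 = −624/625.

−624/625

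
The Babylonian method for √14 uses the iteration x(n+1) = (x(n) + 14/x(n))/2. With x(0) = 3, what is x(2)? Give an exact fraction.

1033/276

x(1) = (3 + 14/3)/2 = 23/6.
x(2) = (23/6 + 14/(23/6))/2 = 1033/276.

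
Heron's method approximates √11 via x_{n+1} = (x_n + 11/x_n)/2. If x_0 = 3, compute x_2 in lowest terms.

x_1 = (3 + 11/3)/2 = 10/3.
x_2 = (10/3 + 11/(10/3))/2 = 199/60.

199/60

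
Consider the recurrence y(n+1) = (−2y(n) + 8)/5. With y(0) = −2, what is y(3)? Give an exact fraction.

168/125

y(1) = (−2·(−2) + 8)/5 = 12/5.
y(2) = (−2·(12/5) + 8)/5 = 16/25.
y(3) = (−2·(16/25) + 8)/5 = 168/125.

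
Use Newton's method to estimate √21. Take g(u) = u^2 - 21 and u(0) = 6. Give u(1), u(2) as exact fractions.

g'(u) = 2u.
g(6) = 15, g'(6) = 12, so u(1) = 6 - 15/12 = 19/4.
g(19/4) = 25/16, g'(19/4) = 19/2, so u(2) = (19/4) - (25/16)/(19/2) = 697/152.

u(1) = 19/4, u(2) = 697/152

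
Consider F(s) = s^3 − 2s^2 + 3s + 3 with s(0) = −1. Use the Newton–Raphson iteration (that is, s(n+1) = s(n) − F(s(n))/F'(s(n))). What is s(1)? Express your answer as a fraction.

F'(s) = 3s^2 − 4s + 3.
F(−1) = −3, F'(−1) = 10, so s(1) = (−1) − (−3)/10 = −7/10.

−7/10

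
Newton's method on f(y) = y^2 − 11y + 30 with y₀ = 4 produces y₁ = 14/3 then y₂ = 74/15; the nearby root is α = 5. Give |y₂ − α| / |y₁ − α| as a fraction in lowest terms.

1/5

y₁ − α = 14/3 − 5 = −1/3, so |y₁ − α| = 1/3.
y₂ − α = 74/15 − 5 = −1/15, so |y₂ − α| = 1/15.
Ratio = (1/15) / (1/3) = 1/5.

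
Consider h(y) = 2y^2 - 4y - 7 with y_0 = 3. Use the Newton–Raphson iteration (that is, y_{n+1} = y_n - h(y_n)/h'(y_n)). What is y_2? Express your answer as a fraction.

849/272

h'(y) = 4y - 4.
h(3) = -1, h'(3) = 8, so y_1 = 3 - (-1)/8 = 25/8.
h(25/8) = 1/32, h'(25/8) = 17/2, so y_2 = (25/8) - (1/32)/(17/2) = 849/272.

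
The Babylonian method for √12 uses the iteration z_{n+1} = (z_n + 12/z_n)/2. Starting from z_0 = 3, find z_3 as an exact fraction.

z_1 = (3 + 12/3)/2 = 7/2.
z_2 = (7/2 + 12/(7/2))/2 = 97/28.
z_3 = (97/28 + 12/(97/28))/2 = 18817/5432.

18817/5432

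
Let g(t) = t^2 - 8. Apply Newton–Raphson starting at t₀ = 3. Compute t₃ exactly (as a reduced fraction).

g'(t) = 2t.
g(3) = 1, g'(3) = 6, so t₁ = 3 - 1/6 = 17/6.
g(17/6) = 1/36, g'(17/6) = 17/3, so t₂ = (17/6) - (1/36)/(17/3) = 577/204.
g(577/204) = 1/41616, g'(577/204) = 577/102, so t₃ = (577/204) - (1/41616)/(577/102) = 665857/235416.

665857/235416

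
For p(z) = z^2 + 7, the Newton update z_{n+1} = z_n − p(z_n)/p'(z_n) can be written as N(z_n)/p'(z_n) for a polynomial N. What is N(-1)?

−6

p'(z) = 2z.
N(z) = z·p'(z) − p(z) = z·(2z) − (z^2 + 7) = z^2 − 7.
N(-1) = −6.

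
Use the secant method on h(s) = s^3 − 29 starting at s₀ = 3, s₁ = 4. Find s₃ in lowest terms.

h(3) = −2, h(4) = 35. s₂ = 4 − 35·(4 − 3)/(35 − (−2)) = 113/37.
h(4) = 35, h(113/37) = −26040/50653. s₃ = (113/37) − (−26040/50653)·((113/37) − 4)/((−26040/50653) − 35) = 157673/51397.

157673/51397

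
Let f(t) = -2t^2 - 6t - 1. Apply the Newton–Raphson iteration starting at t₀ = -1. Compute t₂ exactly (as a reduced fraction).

-1/16

f'(t) = -4t - 6.
f(-1) = 3, f'(-1) = -2, so t₁ = (-1) - 3/(-2) = 1/2.
f(1/2) = -9/2, f'(1/2) = -8, so t₂ = (1/2) - (-9/2)/(-8) = -1/16.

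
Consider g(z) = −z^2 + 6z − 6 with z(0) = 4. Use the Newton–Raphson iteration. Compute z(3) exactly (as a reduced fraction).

265/56

g'(z) = −2z + 6.
g(4) = 2, g'(4) = −2, so z(1) = 4 − 2/(−2) = 5.
g(5) = −1, g'(5) = −4, so z(2) = 5 − (−1)/(−4) = 19/4.
g(19/4) = −1/16, g'(19/4) = −7/2, so z(3) = (19/4) − (−1/16)/(−7/2) = 265/56.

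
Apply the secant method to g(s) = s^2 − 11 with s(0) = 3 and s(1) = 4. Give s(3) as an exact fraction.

169/51

g(3) = −2, g(4) = 5. s(2) = 4 − 5·(4 − 3)/(5 − (−2)) = 23/7.
g(4) = 5, g(23/7) = −10/49. s(3) = (23/7) − (−10/49)·((23/7) − 4)/((−10/49) − 5) = 169/51.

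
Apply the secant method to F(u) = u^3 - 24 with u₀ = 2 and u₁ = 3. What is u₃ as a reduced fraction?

8882/3081

F(2) = -16, F(3) = 3. u₂ = 3 - 3·(3 - 2)/(3 - (-16)) = 54/19.
F(3) = 3, F(54/19) = -7152/6859. u₃ = (54/19) - (-7152/6859)·((54/19) - 3)/((-7152/6859) - 3) = 8882/3081.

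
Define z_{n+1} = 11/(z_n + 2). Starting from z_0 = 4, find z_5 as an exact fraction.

z_1 = 11/(4 + 2) = 11/6.
z_2 = 11/(11/6 + 2) = 66/23.
z_3 = 11/(66/23 + 2) = 253/112.
z_4 = 11/(253/112 + 2) = 1232/477.
z_5 = 11/(1232/477 + 2) = 5247/2186.

5247/2186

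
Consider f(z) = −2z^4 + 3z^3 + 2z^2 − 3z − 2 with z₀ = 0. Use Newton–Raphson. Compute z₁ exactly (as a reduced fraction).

f'(z) = −8z^3 + 9z^2 + 4z − 3.
f(0) = −2, f'(0) = −3, so z₁ = 0 − (−2)/(−3) = −2/3.

−2/3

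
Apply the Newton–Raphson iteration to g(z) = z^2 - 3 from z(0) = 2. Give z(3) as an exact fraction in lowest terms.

18817/10864

g'(z) = 2z.
g(2) = 1, g'(2) = 4, so z(1) = 2 - 1/4 = 7/4.
g(7/4) = 1/16, g'(7/4) = 7/2, so z(2) = (7/4) - (1/16)/(7/2) = 97/56.
g(97/56) = 1/3136, g'(97/56) = 97/28, so z(3) = (97/56) - (1/3136)/(97/28) = 18817/10864.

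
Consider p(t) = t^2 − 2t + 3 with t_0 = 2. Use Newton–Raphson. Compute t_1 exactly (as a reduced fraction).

1/2

p'(t) = 2t − 2.
p(2) = 3, p'(2) = 2, so t_1 = 2 − 3/2 = 1/2.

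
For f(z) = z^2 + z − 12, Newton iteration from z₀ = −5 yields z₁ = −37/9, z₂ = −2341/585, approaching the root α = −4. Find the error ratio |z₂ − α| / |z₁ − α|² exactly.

9/65

z₁ − α = −37/9 − (−4) = −37/9 + 4 = −1/9, so |z₁ − α| = 1/9.
z₂ − α = −2341/585 − (−4) = −2341/585 + 4 = −1/585, so |z₂ − α| = 1/585.
|z₁ − α|² = 1/81.
Ratio = (1/585) / (1/81) = 9/65.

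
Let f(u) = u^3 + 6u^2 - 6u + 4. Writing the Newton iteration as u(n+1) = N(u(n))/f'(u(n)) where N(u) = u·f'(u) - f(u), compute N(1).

f'(u) = 3u^2 + 12u - 6.
N(u) = u·f'(u) - f(u) = u·(3u^2 + 12u - 6) - (u^3 + 6u^2 - 6u + 4) = 2u^3 + 6u^2 - 4.
N(1) = 4.

4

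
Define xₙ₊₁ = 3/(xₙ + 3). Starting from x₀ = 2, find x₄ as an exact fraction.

23/29

x₁ = 3/(2 + 3) = 3/5.
x₂ = 3/(3/5 + 3) = 5/6.
x₃ = 3/(5/6 + 3) = 18/23.
x₄ = 3/(18/23 + 3) = 23/29.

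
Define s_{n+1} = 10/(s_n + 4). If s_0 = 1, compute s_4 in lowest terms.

85/49

s_1 = 10/(1 + 4) = 2.
s_2 = 10/(2 + 4) = 5/3.
s_3 = 10/(5/3 + 4) = 30/17.
s_4 = 10/(30/17 + 4) = 85/49.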